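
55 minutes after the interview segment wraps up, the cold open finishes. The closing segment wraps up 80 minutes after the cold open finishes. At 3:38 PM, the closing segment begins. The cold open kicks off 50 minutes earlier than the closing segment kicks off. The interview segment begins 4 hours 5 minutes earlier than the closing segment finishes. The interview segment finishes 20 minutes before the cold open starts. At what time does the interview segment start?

The cold open starts at 3:38 PM − 50 min = 2:48 PM.
The interview segment ends at 2:48 PM − 20 min = 2:28 PM.
The cold open ends at 2:28 PM + 55 min = 3:23 PM.
The closing segment ends at 3:23 PM + 80 min = 4:43 PM.
The interview segment starts at 4:43 PM − 245 min = 12:38 PM.

12:38 PM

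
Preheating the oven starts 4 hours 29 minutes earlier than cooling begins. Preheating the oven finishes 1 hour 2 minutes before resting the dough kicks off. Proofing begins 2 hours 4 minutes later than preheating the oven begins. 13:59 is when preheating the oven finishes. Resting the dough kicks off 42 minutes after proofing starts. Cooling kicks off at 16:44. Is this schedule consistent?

Preheating the oven starts at 16:44 − 269 min = 12:15.
Proofing starts at 12:15 + 124 min = 14:19.
Resting the dough starts at 14:19 + 42 min = 15:01.
Preheating the oven ends at 15:01 − 62 min = 13:59.
That matches the stated 13:59, so the schedule is consistent.

Yes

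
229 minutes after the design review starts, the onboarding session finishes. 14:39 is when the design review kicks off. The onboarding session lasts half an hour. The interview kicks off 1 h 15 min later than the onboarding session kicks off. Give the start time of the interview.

19:13

The onboarding session ends at 14:39 + 229 min = 18:28.
The onboarding session starts at 18:28 − 30 min = 17:58.
The interview starts at 17:58 + 75 min = 19:13.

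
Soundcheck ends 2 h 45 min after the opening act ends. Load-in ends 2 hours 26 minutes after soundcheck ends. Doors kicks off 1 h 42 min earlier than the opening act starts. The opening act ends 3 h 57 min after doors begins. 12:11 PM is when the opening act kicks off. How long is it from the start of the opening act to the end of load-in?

Doors starts at 12:11 PM − 102 min = 10:29 AM.
The opening act ends at 10:29 AM + 237 min = 2:26 PM.
Soundcheck ends at 2:26 PM + 165 min = 5:11 PM.
Load-in ends at 5:11 PM + 146 min = 7:37 PM.
From 12:11 PM to 7:37 PM is 7 h 26 min.

7 h 26 min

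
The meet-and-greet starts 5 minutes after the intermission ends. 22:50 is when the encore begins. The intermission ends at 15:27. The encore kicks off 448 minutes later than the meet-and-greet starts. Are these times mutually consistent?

The meet-and-greet starts at 15:27 + 5 min = 15:32.
The encore starts at 15:32 + 448 min = 23:00.
But the encore is also said to start at 22:50 — a 10-minute conflict.

No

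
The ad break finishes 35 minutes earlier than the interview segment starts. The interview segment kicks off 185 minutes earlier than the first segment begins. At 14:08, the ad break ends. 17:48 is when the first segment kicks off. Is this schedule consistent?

Yes

The interview segment starts at 17:48 − 185 min = 14:43.
The ad break ends at 14:43 − 35 min = 14:08.
That matches the stated 14:08, so the schedule is consistent.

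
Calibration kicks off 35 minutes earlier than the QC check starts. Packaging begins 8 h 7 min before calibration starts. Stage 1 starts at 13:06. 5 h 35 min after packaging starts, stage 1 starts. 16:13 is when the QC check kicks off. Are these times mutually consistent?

Yes

Calibration starts at 16:13 − 35 min = 15:38.
Packaging starts at 15:38 − 487 min = 07:31.
Stage 1 starts at 07:31 + 335 min = 13:06.
That matches the stated 13:06, so the schedule is consistent.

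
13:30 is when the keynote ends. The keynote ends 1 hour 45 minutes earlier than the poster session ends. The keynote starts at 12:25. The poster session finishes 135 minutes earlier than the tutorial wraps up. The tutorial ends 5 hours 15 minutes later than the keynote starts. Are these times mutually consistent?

No

The tutorial ends at 12:25 + 315 min = 17:40.
The poster session ends at 17:40 − 135 min = 15:25.
The keynote ends at 15:25 − 105 min = 13:40.
But the keynote is also said to end at 13:30 — a 10-minute conflict.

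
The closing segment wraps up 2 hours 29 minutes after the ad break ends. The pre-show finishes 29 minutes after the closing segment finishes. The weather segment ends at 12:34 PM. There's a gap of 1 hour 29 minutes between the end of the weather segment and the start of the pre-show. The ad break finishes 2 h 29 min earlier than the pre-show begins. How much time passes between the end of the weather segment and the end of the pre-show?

1 h 58 min

The pre-show starts at 12:34 PM + 89 min = 2:03 PM.
The ad break ends at 2:03 PM − 149 min = 11:34 AM.
The closing segment ends at 11:34 AM + 149 min = 2:03 PM.
The pre-show ends at 2:03 PM + 29 min = 2:32 PM.
From 12:34 PM to 2:32 PM is 1 h 58 min.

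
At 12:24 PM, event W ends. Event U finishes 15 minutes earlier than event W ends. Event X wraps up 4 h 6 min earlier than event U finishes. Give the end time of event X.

Event U ends at 12:24 PM − 15 min = 12:09 PM.
Event X ends at 12:09 PM − 246 min = 8:03 AM.

8:03 AM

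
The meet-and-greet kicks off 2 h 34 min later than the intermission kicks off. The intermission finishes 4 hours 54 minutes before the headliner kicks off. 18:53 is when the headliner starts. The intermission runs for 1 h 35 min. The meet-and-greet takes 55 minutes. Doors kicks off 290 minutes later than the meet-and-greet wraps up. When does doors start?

20:43

The intermission ends at 18:53 − 294 min = 13:59.
The intermission starts at 13:59 − 95 min = 12:24.
The meet-and-greet starts at 12:24 + 154 min = 14:58.
The meet-and-greet ends at 14:58 + 55 min = 15:53.
Doors starts at 15:53 + 290 min = 20:43.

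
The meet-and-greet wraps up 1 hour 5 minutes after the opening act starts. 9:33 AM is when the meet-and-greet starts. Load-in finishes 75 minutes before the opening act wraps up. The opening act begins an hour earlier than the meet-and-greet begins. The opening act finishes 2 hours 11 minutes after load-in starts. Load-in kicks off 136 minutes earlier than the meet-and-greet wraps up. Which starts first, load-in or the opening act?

load-in

The opening act starts at 9:33 AM − 60 min = 8:33 AM.
The meet-and-greet ends at 8:33 AM + 65 min = 9:38 AM.
Load-in starts at 9:38 AM − 136 min = 7:22 AM.
Load-in starts at 7:22 AM and the opening act starts at 8:33 AM, so load-in is first.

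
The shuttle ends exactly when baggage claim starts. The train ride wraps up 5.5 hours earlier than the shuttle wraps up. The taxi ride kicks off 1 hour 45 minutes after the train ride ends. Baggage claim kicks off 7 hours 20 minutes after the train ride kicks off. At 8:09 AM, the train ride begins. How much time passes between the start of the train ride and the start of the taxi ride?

3 hours 35 minutes

Baggage claim starts at 8:09 AM + 440 min = 3:29 PM.
So the shuttle ends at 3:29 PM.
The train ride ends at 3:29 PM − 330 min = 9:59 AM.
The taxi ride starts at 9:59 AM + 105 min = 11:44 AM.
From 8:09 AM to 11:44 AM is 3 hours 35 minutes.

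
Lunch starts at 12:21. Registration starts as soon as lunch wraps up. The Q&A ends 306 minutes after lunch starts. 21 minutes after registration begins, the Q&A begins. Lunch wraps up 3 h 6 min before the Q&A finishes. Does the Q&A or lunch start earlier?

The Q&A ends at 12:21 + 306 min = 17:27.
Lunch ends at 17:27 − 186 min = 14:21.
So registration starts at 14:21.
The Q&A starts at 14:21 + 21 min = 14:42.
The Q&A starts at 14:42 and lunch starts at 12:21, so lunch is first.

lunch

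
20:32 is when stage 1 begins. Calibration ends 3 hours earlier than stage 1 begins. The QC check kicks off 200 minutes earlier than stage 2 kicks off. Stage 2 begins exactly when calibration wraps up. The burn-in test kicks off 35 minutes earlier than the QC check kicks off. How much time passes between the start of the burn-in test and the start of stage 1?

415 minutes

Calibration ends at 20:32 − 180 min = 17:32.
So stage 2 starts at 17:32.
The QC check starts at 17:32 − 200 min = 14:12.
The burn-in test starts at 14:12 − 35 min = 13:37.
From 13:37 to 20:32 is 415 minutes.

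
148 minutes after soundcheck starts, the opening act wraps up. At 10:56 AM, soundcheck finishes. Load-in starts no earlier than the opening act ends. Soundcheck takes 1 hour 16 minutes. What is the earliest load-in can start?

12:08 PM

Soundcheck starts at 10:56 AM − 76 min = 9:40 AM.
The opening act ends at 9:40 AM + 148 min = 12:08 PM.
Load-in is bounded by the opening act, so the earliest it can start is 12:08 PM.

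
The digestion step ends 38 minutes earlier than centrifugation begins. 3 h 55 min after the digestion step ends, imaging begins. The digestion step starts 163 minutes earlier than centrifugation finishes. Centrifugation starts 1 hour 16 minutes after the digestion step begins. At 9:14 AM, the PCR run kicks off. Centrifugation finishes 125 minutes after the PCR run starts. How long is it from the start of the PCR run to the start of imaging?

Centrifugation ends at 9:14 AM + 125 min = 11:19 AM.
The digestion step starts at 11:19 AM − 163 min = 8:36 AM.
Centrifugation starts at 8:36 AM + 76 min = 9:52 AM.
The digestion step ends at 9:52 AM − 38 min = 9:14 AM.
Imaging starts at 9:14 AM + 235 min = 1:09 PM.
From 9:14 AM to 1:09 PM is 235 minutes.

235 minutes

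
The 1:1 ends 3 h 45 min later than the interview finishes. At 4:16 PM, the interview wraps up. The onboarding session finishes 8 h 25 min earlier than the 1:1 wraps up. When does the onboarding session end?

The 1:1 ends at 4:16 PM + 225 min = 8:01 PM.
The onboarding session ends at 8:01 PM − 505 min = 11:36 AM.

11:36 AM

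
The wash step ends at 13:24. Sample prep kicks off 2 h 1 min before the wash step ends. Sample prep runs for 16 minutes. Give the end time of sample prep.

Sample prep starts at 13:24 − 121 min = 11:23.
Sample prep ends at 11:23 + 16 min = 11:39.

11:39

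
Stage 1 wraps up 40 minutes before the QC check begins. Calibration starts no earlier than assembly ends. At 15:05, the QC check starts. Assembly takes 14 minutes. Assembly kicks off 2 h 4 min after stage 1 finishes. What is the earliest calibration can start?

16:43

Stage 1 ends at 15:05 − 40 min = 14:25.
Assembly starts at 14:25 + 124 min = 16:29.
Assembly ends at 16:29 + 14 min = 16:43.
Calibration is bounded by assembly, so the earliest it can start is 16:43.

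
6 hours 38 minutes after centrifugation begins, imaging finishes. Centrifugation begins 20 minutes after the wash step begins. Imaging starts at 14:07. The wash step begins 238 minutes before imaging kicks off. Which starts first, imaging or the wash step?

The wash step starts at 14:07 − 238 min = 10:09.
Imaging starts at 14:07 and the wash step starts at 10:09, so the wash step is first.

the wash step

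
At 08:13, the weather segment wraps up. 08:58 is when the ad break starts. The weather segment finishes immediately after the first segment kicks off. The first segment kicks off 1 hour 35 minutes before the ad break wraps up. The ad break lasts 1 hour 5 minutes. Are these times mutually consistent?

No

The ad break ends at 08:58 + 65 min = 10:03.
The first segment starts at 10:03 − 95 min = 08:28.
So the weather segment ends at 08:28.
But the weather segment is also said to end at 08:13 — a 15-minute conflict.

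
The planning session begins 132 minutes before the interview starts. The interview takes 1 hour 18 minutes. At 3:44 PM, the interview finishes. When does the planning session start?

The interview starts at 3:44 PM − 78 min = 2:26 PM.
The planning session starts at 2:26 PM − 132 min = 12:14 PM.

12:14 PM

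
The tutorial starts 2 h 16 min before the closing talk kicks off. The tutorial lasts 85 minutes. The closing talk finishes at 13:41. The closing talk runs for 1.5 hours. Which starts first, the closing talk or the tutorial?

The closing talk starts at 13:41 − 90 min = 12:11.
The tutorial starts at 12:11 − 136 min = 09:55.
The closing talk starts at 12:11 and the tutorial starts at 09:55, so the tutorial is first.

the tutorial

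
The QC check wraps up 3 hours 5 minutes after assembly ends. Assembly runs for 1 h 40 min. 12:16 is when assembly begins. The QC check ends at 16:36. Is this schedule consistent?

Assembly ends at 12:16 + 100 min = 13:56.
The QC check ends at 13:56 + 185 min = 17:01.
But the QC check is also said to end at 16:36 — a 25-minute conflict.

No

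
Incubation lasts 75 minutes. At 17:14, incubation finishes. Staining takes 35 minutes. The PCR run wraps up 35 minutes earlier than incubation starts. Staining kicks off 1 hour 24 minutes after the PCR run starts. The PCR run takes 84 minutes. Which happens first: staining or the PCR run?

the PCR run

Incubation starts at 17:14 − 75 min = 15:59.
The PCR run ends at 15:59 − 35 min = 15:24.
The PCR run starts at 15:24 − 84 min = 14:00.
Staining starts at 14:00 + 84 min = 15:24.
Staining starts at 15:24 and the PCR run starts at 14:00, so the PCR run is first.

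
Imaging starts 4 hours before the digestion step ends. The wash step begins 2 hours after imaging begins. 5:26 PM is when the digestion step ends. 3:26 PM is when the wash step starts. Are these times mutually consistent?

Yes

Imaging starts at 5:26 PM − 240 min = 1:26 PM.
The wash step starts at 1:26 PM + 120 min = 3:26 PM.
That matches the stated 3:26 PM, so the schedule is consistent.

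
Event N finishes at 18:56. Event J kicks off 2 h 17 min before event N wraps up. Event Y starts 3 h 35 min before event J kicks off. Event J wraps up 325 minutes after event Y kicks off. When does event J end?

Event J starts at 18:56 − 137 min = 16:39.
Event Y starts at 16:39 − 215 min = 13:04.
Event J ends at 13:04 + 325 min = 18:29.

18:29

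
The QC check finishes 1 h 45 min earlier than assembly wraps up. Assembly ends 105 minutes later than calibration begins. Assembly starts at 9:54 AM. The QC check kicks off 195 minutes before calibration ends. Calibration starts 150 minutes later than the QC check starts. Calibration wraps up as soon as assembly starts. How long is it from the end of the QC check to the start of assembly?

Calibration ends at 9:54 AM.
The QC check starts at 9:54 AM − 195 min = 6:39 AM.
Calibration starts at 6:39 AM + 150 min = 9:09 AM.
Assembly ends at 9:09 AM + 105 min = 10:54 AM.
The QC check ends at 10:54 AM − 105 min = 9:09 AM.
From 9:09 AM to 9:54 AM is 45 minutes.

45 minutes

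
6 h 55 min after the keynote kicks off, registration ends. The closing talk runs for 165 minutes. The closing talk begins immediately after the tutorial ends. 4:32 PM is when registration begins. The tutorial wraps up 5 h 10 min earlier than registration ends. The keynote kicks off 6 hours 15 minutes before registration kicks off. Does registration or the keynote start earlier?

the keynote

The keynote starts at 4:32 PM − 375 min = 10:17 AM.
Registration starts at 4:32 PM and the keynote starts at 10:17 AM, so the keynote is first.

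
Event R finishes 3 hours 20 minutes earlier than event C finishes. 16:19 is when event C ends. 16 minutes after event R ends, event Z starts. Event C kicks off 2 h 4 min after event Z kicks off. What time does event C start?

15:19

Event R ends at 16:19 − 200 min = 12:59.
Event Z starts at 12:59 + 16 min = 13:15.
Event C starts at 13:15 + 124 min = 15:19.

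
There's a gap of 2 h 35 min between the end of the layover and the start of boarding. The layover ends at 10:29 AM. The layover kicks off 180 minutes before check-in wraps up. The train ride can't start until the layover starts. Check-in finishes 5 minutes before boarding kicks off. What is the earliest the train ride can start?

Boarding starts at 10:29 AM + 155 min = 1:04 PM.
Check-in ends at 1:04 PM − 5 min = 12:59 PM.
The layover starts at 12:59 PM − 180 min = 9:59 AM.
The train ride is bounded by the layover, so the earliest it can start is 9:59 AM.

9:59 AM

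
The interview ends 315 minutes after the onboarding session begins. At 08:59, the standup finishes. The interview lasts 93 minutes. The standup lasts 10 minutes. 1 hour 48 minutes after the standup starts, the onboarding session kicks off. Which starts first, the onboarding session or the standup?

the standup

The standup starts at 08:59 − 10 min = 08:49.
The onboarding session starts at 08:49 + 108 min = 10:37.
The onboarding session starts at 10:37 and the standup starts at 08:49, so the standup is first.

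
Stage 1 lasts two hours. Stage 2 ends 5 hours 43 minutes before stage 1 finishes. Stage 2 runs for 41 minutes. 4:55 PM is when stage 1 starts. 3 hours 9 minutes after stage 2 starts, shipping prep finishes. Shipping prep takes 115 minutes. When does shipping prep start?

Stage 1 ends at 4:55 PM + 120 min = 6:55 PM.
Stage 2 ends at 6:55 PM − 343 min = 1:12 PM.
Stage 2 starts at 1:12 PM − 41 min = 12:31 PM.
Shipping prep ends at 12:31 PM + 189 min = 3:40 PM.
Shipping prep starts at 3:40 PM − 115 min = 1:45 PM.

1:45 PM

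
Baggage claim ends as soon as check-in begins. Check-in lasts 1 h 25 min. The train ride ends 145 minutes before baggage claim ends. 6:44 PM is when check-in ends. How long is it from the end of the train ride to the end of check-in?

Check-in starts at 6:44 PM − 85 min = 5:19 PM.
So baggage claim ends at 5:19 PM.
The train ride ends at 5:19 PM − 145 min = 2:54 PM.
From 2:54 PM to 6:44 PM is 230 minutes.

230 minutes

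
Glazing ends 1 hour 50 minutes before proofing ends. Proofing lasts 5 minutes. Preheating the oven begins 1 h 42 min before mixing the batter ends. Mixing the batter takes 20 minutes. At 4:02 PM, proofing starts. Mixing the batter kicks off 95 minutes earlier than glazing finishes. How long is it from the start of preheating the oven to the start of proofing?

Proofing ends at 4:02 PM + 5 min = 4:07 PM.
Glazing ends at 4:07 PM − 110 min = 2:17 PM.
Mixing the batter starts at 2:17 PM − 95 min = 12:42 PM.
Mixing the batter ends at 12:42 PM + 20 min = 1:02 PM.
Preheating the oven starts at 1:02 PM − 102 min = 11:20 AM.
From 11:20 AM to 4:02 PM is 4 h 42 min.

4 h 42 min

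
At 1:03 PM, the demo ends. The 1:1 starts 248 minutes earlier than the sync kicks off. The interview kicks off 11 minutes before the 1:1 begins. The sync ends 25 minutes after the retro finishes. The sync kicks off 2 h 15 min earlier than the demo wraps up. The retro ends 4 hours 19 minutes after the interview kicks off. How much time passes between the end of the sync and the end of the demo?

110 minutes

The sync starts at 1:03 PM − 135 min = 10:48 AM.
The 1:1 starts at 10:48 AM − 248 min = 6:40 AM.
The interview starts at 6:40 AM − 11 min = 6:29 AM.
The retro ends at 6:29 AM + 259 min = 10:48 AM.
The sync ends at 10:48 AM + 25 min = 11:13 AM.
From 11:13 AM to 1:03 PM is 110 minutes.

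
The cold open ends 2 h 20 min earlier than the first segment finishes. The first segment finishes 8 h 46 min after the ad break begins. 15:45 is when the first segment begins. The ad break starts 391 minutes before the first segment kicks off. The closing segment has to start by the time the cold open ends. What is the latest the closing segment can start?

The ad break starts at 15:45 − 391 min = 09:14.
The first segment ends at 09:14 + 526 min = 18:00.
The cold open ends at 18:00 − 140 min = 15:40.
The closing segment is bounded by the cold open, so the latest it can start is 15:40.

15:40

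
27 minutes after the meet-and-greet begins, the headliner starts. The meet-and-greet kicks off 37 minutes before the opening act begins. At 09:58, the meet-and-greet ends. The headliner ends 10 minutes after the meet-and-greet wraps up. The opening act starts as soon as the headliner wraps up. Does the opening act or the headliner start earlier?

The headliner ends at 09:58 + 10 min = 10:08.
So the opening act starts at 10:08.
The meet-and-greet starts at 10:08 − 37 min = 09:31.
The headliner starts at 09:31 + 27 min = 09:58.
The opening act starts at 10:08 and the headliner starts at 09:58, so the headliner is first.

the headliner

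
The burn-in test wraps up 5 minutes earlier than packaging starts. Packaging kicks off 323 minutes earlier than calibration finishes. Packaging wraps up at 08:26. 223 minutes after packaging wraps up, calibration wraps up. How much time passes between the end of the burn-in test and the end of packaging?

Calibration ends at 08:26 + 223 min = 12:09.
Packaging starts at 12:09 − 323 min = 06:46.
The burn-in test ends at 06:46 − 5 min = 06:41.
From 06:41 to 08:26 is 1 hour 45 minutes.

1 hour 45 minutes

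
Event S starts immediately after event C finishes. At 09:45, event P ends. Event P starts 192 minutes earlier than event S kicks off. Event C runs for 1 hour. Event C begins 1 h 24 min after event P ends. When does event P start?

08:57

Event C starts at 09:45 + 84 min = 11:09.
Event C ends at 11:09 + 60 min = 12:09.
So event S starts at 12:09.
Event P starts at 12:09 − 192 min = 08:57.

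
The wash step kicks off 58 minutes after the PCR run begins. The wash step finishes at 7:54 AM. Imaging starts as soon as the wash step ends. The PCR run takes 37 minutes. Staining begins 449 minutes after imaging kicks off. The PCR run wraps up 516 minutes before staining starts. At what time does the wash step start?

Imaging starts at 7:54 AM.
Staining starts at 7:54 AM + 449 min = 3:23 PM.
The PCR run ends at 3:23 PM − 516 min = 6:47 AM.
The PCR run starts at 6:47 AM − 37 min = 6:10 AM.
The wash step starts at 6:10 AM + 58 min = 7:08 AM.

7:08 AM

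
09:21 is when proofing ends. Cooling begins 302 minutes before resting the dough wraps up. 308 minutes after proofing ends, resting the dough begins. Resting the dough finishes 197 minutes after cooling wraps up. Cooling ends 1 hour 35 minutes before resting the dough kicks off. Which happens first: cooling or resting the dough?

cooling

Resting the dough starts at 09:21 + 308 min = 14:29.
Cooling ends at 14:29 − 95 min = 12:54.
Resting the dough ends at 12:54 + 197 min = 16:11.
Cooling starts at 16:11 − 302 min = 11:09.
Cooling starts at 11:09 and resting the dough starts at 14:29, so cooling is first.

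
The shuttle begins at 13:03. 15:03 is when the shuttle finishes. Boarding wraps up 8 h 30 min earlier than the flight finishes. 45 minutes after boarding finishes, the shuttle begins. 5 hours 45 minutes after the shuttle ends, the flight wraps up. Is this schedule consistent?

The flight ends at 15:03 + 345 min = 20:48.
Boarding ends at 20:48 − 510 min = 12:18.
The shuttle starts at 12:18 + 45 min = 13:03.
That matches the stated 13:03, so the schedule is consistent.

Yes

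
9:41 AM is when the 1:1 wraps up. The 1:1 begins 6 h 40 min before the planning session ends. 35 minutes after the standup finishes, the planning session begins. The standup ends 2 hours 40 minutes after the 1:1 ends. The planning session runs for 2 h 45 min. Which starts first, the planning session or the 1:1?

The standup ends at 9:41 AM + 160 min = 12:21 PM.
The planning session starts at 12:21 PM + 35 min = 12:56 PM.
The planning session ends at 12:56 PM + 165 min = 3:41 PM.
The 1:1 starts at 3:41 PM − 400 min = 9:01 AM.
The planning session starts at 12:56 PM and the 1:1 starts at 9:01 AM, so the 1:1 is first.

the 1:1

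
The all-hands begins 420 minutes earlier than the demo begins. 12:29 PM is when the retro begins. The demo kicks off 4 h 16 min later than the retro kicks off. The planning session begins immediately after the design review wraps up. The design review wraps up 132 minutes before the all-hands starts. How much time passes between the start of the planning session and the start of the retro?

The demo starts at 12:29 PM + 256 min = 4:45 PM.
The all-hands starts at 4:45 PM − 420 min = 9:45 AM.
The design review ends at 9:45 AM − 132 min = 7:33 AM.
So the planning session starts at 7:33 AM.
From 7:33 AM to 12:29 PM is 296 minutes.

296 minutes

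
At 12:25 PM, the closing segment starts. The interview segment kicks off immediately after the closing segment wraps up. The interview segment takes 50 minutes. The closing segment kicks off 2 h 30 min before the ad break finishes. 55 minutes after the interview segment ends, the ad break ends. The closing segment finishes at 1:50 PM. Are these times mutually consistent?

The interview segment starts at 1:50 PM.
The interview segment ends at 1:50 PM + 50 min = 2:40 PM.
The ad break ends at 2:40 PM + 55 min = 3:35 PM.
The closing segment starts at 3:35 PM − 150 min = 1:05 PM.
But the closing segment is also said to start at 12:25 PM — a 40-minute conflict.

No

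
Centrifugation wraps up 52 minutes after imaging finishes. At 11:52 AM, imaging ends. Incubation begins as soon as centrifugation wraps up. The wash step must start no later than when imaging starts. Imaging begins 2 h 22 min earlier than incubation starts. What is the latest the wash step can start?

10:22 AM

Centrifugation ends at 11:52 AM + 52 min = 12:44 PM.
So incubation starts at 12:44 PM.
Imaging starts at 12:44 PM − 142 min = 10:22 AM.
The wash step is bounded by imaging, so the latest it can start is 10:22 AM.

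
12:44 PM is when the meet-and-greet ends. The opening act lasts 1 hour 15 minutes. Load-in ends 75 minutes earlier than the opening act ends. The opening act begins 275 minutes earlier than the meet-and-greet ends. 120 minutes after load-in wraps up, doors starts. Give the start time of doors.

10:09 AM

The opening act starts at 12:44 PM − 275 min = 8:09 AM.
The opening act ends at 8:09 AM + 75 min = 9:24 AM.
Load-in ends at 9:24 AM − 75 min = 8:09 AM.
Doors starts at 8:09 AM + 120 min = 10:09 AM.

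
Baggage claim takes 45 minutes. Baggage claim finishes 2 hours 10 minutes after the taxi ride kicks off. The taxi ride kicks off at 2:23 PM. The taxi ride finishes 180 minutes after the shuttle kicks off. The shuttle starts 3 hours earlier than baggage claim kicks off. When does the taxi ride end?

Baggage claim ends at 2:23 PM + 130 min = 4:33 PM.
Baggage claim starts at 4:33 PM − 45 min = 3:48 PM.
The shuttle starts at 3:48 PM − 180 min = 12:48 PM.
The taxi ride ends at 12:48 PM + 180 min = 3:48 PM.

3:48 PM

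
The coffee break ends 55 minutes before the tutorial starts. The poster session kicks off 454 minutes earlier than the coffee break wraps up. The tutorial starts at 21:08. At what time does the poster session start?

12:39

The coffee break ends at 21:08 − 55 min = 20:13.
The poster session starts at 20:13 − 454 min = 12:39.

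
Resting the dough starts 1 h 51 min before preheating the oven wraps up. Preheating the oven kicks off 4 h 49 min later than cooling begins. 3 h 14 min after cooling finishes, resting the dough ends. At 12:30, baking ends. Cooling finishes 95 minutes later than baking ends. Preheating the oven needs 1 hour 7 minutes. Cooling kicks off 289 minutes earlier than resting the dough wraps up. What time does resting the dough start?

16:35

Cooling ends at 12:30 + 95 min = 14:05.
Resting the dough ends at 14:05 + 194 min = 17:19.
Cooling starts at 17:19 − 289 min = 12:30.
Preheating the oven starts at 12:30 + 289 min = 17:19.
Preheating the oven ends at 17:19 + 67 min = 18:26.
Resting the dough starts at 18:26 − 111 min = 16:35.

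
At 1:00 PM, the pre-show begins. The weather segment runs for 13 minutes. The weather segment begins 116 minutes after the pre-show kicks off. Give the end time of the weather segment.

The weather segment starts at 1:00 PM + 116 min = 2:56 PM.
The weather segment ends at 2:56 PM + 13 min = 3:09 PM.

3:09 PM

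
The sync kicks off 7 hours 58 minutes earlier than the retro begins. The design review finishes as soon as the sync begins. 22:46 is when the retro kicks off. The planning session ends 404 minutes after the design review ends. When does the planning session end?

The sync starts at 22:46 − 478 min = 14:48.
So the design review ends at 14:48.
The planning session ends at 14:48 + 404 min = 21:32.

21:32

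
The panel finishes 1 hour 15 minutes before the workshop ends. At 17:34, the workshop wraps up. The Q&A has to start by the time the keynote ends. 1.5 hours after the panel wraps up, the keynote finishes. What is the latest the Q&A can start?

17:49

The panel ends at 17:34 − 75 min = 16:19.
The keynote ends at 16:19 + 90 min = 17:49.
The Q&A is bounded by the keynote, so the latest it can start is 17:49.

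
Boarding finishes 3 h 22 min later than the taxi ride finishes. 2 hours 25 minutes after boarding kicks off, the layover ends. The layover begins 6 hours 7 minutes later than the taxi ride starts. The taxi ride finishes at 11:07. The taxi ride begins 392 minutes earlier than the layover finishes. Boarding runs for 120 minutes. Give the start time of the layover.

Boarding ends at 11:07 + 202 min = 14:29.
Boarding starts at 14:29 − 120 min = 12:29.
The layover ends at 12:29 + 145 min = 14:54.
The taxi ride starts at 14:54 − 392 min = 08:22.
The layover starts at 08:22 + 367 min = 14:29.

14:29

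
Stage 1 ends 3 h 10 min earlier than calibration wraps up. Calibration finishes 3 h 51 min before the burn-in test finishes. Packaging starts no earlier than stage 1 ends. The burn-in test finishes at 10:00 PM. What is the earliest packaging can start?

2:59 PM

Calibration ends at 10:00 PM − 231 min = 6:09 PM.
Stage 1 ends at 6:09 PM − 190 min = 2:59 PM.
Packaging is bounded by stage 1, so the earliest it can start is 2:59 PM.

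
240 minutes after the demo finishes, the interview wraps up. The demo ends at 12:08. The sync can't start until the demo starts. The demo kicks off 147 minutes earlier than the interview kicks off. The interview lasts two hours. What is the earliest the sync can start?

The interview ends at 12:08 + 240 min = 16:08.
The interview starts at 16:08 − 120 min = 14:08.
The demo starts at 14:08 − 147 min = 11:41.
The sync is bounded by the demo, so the earliest it can start is 11:41.

11:41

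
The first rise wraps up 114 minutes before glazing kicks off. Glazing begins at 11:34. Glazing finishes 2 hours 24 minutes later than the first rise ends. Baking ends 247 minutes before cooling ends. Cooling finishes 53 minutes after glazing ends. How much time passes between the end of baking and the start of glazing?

The first rise ends at 11:34 − 114 min = 09:40.
Glazing ends at 09:40 + 144 min = 12:04.
Cooling ends at 12:04 + 53 min = 12:57.
Baking ends at 12:57 − 247 min = 08:50.
From 08:50 to 11:34 is 2 hours 44 minutes.

2 hours 44 minutes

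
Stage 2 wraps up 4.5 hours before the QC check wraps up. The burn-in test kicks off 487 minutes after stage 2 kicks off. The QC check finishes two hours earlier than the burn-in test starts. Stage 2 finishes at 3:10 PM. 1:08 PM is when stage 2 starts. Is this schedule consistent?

No

The burn-in test starts at 1:08 PM + 487 min = 9:15 PM.
The QC check ends at 9:15 PM − 120 min = 7:15 PM.
Stage 2 ends at 7:15 PM − 270 min = 2:45 PM.
But stage 2 is also said to end at 3:10 PM — a 25-minute conflict.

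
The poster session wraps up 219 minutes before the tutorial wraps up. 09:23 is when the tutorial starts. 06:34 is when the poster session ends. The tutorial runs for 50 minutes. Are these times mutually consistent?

The tutorial ends at 09:23 + 50 min = 10:13.
The poster session ends at 10:13 − 219 min = 06:34.
That matches the stated 06:34, so the schedule is consistent.

Yes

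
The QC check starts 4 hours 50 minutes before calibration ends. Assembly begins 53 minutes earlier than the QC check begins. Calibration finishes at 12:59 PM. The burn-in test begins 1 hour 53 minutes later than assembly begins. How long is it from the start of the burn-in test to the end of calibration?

The QC check starts at 12:59 PM − 290 min = 8:09 AM.
Assembly starts at 8:09 AM − 53 min = 7:16 AM.
The burn-in test starts at 7:16 AM + 113 min = 9:09 AM.
From 9:09 AM to 12:59 PM is 230 minutes.

230 minutes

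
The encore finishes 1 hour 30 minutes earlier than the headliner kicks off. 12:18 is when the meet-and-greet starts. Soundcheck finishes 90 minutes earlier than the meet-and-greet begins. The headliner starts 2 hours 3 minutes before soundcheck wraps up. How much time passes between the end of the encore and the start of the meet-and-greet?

5 h 3 min

Soundcheck ends at 12:18 − 90 min = 10:48.
The headliner starts at 10:48 − 123 min = 08:45.
The encore ends at 08:45 − 90 min = 07:15.
From 07:15 to 12:18 is 5 h 3 min.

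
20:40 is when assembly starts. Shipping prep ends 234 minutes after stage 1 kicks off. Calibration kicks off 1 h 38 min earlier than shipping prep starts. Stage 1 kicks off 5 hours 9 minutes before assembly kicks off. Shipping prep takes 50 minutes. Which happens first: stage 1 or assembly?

Stage 1 starts at 20:40 − 309 min = 15:31.
Stage 1 starts at 15:31 and assembly starts at 20:40, so stage 1 is first.

stage 1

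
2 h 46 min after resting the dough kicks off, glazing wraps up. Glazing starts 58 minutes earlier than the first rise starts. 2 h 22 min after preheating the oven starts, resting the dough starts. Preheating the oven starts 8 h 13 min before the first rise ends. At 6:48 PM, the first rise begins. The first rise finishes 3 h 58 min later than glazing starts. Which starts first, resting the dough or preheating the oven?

preheating the oven

Glazing starts at 6:48 PM − 58 min = 5:50 PM.
The first rise ends at 5:50 PM + 238 min = 9:48 PM.
Preheating the oven starts at 9:48 PM − 493 min = 1:35 PM.
Resting the dough starts at 1:35 PM + 142 min = 3:57 PM.
Resting the dough starts at 3:57 PM and preheating the oven starts at 1:35 PM, so preheating the oven is first.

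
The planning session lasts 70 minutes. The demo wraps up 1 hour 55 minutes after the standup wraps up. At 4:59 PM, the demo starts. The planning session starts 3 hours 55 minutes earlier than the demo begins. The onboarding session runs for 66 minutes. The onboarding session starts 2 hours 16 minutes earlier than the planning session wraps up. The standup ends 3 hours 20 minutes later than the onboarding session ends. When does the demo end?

The planning session starts at 4:59 PM − 235 min = 1:04 PM.
The planning session ends at 1:04 PM + 70 min = 2:14 PM.
The onboarding session starts at 2:14 PM − 136 min = 11:58 AM.
The onboarding session ends at 11:58 AM + 66 min = 1:04 PM.
The standup ends at 1:04 PM + 200 min = 4:24 PM.
The demo ends at 4:24 PM + 115 min = 6:19 PM.

6:19 PM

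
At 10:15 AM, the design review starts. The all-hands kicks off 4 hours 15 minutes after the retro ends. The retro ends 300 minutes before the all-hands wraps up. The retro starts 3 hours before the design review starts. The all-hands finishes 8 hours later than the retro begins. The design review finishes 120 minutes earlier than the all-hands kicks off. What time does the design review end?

The retro starts at 10:15 AM − 180 min = 7:15 AM.
The all-hands ends at 7:15 AM + 480 min = 3:15 PM.
The retro ends at 3:15 PM − 300 min = 10:15 AM.
The all-hands starts at 10:15 AM + 255 min = 2:30 PM.
The design review ends at 2:30 PM − 120 min = 12:30 PM.

12:30 PM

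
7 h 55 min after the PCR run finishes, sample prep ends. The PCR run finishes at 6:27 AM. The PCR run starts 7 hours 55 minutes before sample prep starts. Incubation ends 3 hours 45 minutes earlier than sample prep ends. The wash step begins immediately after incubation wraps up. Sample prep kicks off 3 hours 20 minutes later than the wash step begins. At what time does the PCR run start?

Sample prep ends at 6:27 AM + 475 min = 2:22 PM.
Incubation ends at 2:22 PM − 225 min = 10:37 AM.
So the wash step starts at 10:37 AM.
Sample prep starts at 10:37 AM + 200 min = 1:57 PM.
The PCR run starts at 1:57 PM − 475 min = 6:02 AM.

6:02 AM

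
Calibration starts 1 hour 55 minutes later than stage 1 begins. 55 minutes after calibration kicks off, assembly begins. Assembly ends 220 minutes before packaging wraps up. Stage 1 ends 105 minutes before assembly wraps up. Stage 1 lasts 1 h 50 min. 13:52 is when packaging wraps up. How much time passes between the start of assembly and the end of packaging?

265 minutes

Assembly ends at 13:52 − 220 min = 10:12.
Stage 1 ends at 10:12 − 105 min = 08:27.
Stage 1 starts at 08:27 − 110 min = 06:37.
Calibration starts at 06:37 + 115 min = 08:32.
Assembly starts at 08:32 + 55 min = 09:27.
From 09:27 to 13:52 is 265 minutes.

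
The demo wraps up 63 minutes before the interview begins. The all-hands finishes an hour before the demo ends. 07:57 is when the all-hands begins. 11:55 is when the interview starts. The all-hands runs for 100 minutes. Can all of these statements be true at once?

No

The demo ends at 11:55 − 63 min = 10:52.
The all-hands ends at 10:52 − 60 min = 09:52.
The all-hands starts at 09:52 − 100 min = 08:12.
But the all-hands is also said to start at 07:57 — a 15-minute conflict.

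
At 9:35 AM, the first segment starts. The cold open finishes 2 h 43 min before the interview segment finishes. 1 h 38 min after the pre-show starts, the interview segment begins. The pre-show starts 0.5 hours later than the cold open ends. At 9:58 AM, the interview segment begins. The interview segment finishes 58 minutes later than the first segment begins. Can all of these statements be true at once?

Yes

The interview segment ends at 9:35 AM + 58 min = 10:33 AM.
The cold open ends at 10:33 AM − 163 min = 7:50 AM.
The pre-show starts at 7:50 AM + 30 min = 8:20 AM.
The interview segment starts at 8:20 AM + 98 min = 9:58 AM.
That matches the stated 9:58 AM, so the schedule is consistent.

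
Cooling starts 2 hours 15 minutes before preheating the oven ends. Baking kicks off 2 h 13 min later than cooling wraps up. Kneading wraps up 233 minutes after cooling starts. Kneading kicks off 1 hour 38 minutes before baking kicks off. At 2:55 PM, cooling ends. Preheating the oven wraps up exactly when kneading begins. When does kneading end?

Baking starts at 2:55 PM + 133 min = 5:08 PM.
Kneading starts at 5:08 PM − 98 min = 3:30 PM.
So preheating the oven ends at 3:30 PM.
Cooling starts at 3:30 PM − 135 min = 1:15 PM.
Kneading ends at 1:15 PM + 233 min = 5:08 PM.

5:08 PM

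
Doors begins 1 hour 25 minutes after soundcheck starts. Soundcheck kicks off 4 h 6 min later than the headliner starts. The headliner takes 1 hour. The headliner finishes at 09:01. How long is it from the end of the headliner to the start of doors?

The headliner starts at 09:01 − 60 min = 08:01.
Soundcheck starts at 08:01 + 246 min = 12:07.
Doors starts at 12:07 + 85 min = 13:32.
From 09:01 to 13:32 is 4 hours 31 minutes.

4 hours 31 minutes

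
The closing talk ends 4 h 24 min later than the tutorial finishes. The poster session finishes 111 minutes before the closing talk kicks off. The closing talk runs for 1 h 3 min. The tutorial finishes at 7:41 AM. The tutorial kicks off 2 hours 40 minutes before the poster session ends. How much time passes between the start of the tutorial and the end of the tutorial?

1 h 10 min

The closing talk ends at 7:41 AM + 264 min = 12:05 PM.
The closing talk starts at 12:05 PM − 63 min = 11:02 AM.
The poster session ends at 11:02 AM − 111 min = 9:11 AM.
The tutorial starts at 9:11 AM − 160 min = 6:31 AM.
From 6:31 AM to 7:41 AM is 1 h 10 min.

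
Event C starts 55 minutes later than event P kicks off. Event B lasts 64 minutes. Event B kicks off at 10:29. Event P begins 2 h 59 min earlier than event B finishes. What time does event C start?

Event B ends at 10:29 + 64 min = 11:33.
Event P starts at 11:33 − 179 min = 08:34.
Event C starts at 08:34 + 55 min = 09:29.

09:29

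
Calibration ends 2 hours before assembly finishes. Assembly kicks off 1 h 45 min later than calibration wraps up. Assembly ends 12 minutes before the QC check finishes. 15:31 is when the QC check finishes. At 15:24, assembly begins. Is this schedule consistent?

No

Assembly ends at 15:31 − 12 min = 15:19.
Calibration ends at 15:19 − 120 min = 13:19.
Assembly starts at 13:19 + 105 min = 15:04.
But assembly is also said to start at 15:24 — a 20-minute conflict.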